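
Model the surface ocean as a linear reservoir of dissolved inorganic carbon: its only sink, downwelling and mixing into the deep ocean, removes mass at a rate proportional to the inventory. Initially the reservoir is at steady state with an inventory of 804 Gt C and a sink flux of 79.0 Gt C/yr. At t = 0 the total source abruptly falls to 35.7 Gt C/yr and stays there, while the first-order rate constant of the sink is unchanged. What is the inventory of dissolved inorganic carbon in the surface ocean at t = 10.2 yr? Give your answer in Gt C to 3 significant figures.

The sink rate constant is k = F₀/M₀ = 79.0/804 = 0.09826 yr⁻¹.
Solving dM/dt = F₁ − kM with M(0) = M₀ gives M(t) = F₁/k + (M₀ − F₁/k)·e^(−kt).
F₁/k = 35.7/0.09826 = 363.33 Gt C; kt = 0.09826 × 10.2 = 1.002, e^(−kt) = 0.3671.
M(10.2) = 363.33 + (804 − 363.33) × 0.3671 = 363.33 + 161.8 = 525.08 Gt C.

525 Gt C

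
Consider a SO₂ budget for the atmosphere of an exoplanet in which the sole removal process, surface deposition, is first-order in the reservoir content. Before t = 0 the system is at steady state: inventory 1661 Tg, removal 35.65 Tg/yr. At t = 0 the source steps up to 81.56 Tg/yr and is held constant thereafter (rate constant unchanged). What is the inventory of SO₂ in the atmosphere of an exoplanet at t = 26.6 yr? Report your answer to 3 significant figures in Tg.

2590 Tg

Residence time τ = M₀/F₀ = 46.59 yr. The eventual steady state is M_∞ = M₀·(F₁/F₀) = 1661 × 81.56/35.65 = 3800.0 Tg.
The anomaly ΔM(t) = M(t) − M_∞ decays as ΔM₀·e^(−t/τ) with ΔM₀ = 1661 − 3800.0 = −2139 Tg.
At t = 26.6 yr, e^(−t/τ) = e^(−0.5709) = 0.5650, so ΔM = −1209 Tg and M = 3800.0 − 1209 = 2591.5 Tg.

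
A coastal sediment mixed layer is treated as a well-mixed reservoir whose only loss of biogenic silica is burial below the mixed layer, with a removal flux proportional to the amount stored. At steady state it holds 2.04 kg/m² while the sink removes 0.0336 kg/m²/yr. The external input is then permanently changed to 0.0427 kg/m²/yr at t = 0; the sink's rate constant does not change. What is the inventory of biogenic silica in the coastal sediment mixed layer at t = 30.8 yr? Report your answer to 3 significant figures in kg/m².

Residence time τ = M₀/F₀ = 60.71 yr. The eventual steady state is M_∞ = M₀·(F₁/F₀) = 2.04 × 0.0427/0.0336 = 2.5925 kg/m².
The anomaly ΔM(t) = M(t) − M_∞ decays as ΔM₀·e^(−t/τ) with ΔM₀ = 2.04 − 2.5925 = −0.5525 kg/m².
At t = 30.8 yr, e^(−t/τ) = e^(−0.5073) = 0.6021, so ΔM = −0.3327 kg/m² and M = 2.5925 − 0.3327 = 2.2598 kg/m².

2.26 kg/m²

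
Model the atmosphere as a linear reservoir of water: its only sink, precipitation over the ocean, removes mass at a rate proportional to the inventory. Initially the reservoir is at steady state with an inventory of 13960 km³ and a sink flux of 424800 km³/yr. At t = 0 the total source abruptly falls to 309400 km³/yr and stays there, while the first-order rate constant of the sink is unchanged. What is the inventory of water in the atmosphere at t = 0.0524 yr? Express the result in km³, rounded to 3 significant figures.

The sink rate constant is k = F₀/M₀ = 424800/13960 = 30.43 yr⁻¹.
Solving dM/dt = F₁ − kM with M(0) = M₀ gives M(t) = F₁/k + (M₀ − F₁/k)·e^(−kt).
F₁/k = 309400/30.43 = 10168 km³; kt = 30.43 × 0.0524 = 1.595, e^(−kt) = 0.2030.
M(0.0524) = 10168 + (13960 − 10168) × 0.2030 = 10168 + 769.9 = 10938 km³.

10900 km³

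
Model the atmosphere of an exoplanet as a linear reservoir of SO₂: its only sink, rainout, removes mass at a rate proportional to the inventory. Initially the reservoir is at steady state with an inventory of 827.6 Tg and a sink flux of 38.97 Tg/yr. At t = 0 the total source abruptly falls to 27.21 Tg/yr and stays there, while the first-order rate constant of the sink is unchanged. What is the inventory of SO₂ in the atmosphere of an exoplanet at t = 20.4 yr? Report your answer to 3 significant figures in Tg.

Residence time τ = M₀/F₀ = 21.24 yr. The eventual steady state is M_∞ = M₀·(F₁/F₀) = 827.6 × 27.21/38.97 = 577.85 Tg.
The anomaly ΔM(t) = M(t) − M_∞ decays as ΔM₀·e^(−t/τ) with ΔM₀ = 827.6 − 577.85 = 249.7 Tg.
At t = 20.4 yr, e^(−t/τ) = e^(−0.9606) = 0.3827, so ΔM = 95.57 Tg and M = 577.85 + 95.57 = 673.42 Tg.

673 Tg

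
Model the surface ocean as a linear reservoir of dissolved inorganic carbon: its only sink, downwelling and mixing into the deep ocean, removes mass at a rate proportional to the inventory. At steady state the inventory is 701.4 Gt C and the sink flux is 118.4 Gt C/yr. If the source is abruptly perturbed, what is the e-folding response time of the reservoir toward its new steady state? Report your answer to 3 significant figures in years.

For a linear reservoir the response time equals the residence time τ = M/F.
τ = 701.4 / 118.4 = 5.924 yr.

5.92 yr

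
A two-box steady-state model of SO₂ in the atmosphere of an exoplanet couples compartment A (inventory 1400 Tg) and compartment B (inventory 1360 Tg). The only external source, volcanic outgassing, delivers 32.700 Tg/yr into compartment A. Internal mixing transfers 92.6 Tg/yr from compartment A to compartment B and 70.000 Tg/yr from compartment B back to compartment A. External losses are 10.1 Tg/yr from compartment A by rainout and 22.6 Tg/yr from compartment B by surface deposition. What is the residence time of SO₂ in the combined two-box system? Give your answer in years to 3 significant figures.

84.4 yr

Treat the two boxes together as one reservoir: the mixing fluxes between them are internal recycling, so τ = ΣM / Σ(external losses).
M_total = 1400 + 1360 = 2760.0 Tg.
ΣF_external_out = 10.1 + 22.6 = 32.700 Tg/yr.
τ = M_total / ΣF_ext = 2760.0 / 32.700 = 84.40 yr.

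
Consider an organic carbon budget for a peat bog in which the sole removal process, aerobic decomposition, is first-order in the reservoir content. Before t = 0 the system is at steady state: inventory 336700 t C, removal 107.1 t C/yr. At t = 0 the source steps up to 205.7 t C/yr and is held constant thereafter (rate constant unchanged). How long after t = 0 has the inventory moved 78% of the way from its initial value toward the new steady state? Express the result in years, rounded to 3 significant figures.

4760 yr

τ = M₀/F₀ = 336700/107.1 = 3144 yr.
The remaining gap fraction is e^(−t/τ); 78% covered ⇒ e^(−t/τ) = 0.220.
t = −τ ln(0.220) = 3144 × 1.514 = 4760 yr.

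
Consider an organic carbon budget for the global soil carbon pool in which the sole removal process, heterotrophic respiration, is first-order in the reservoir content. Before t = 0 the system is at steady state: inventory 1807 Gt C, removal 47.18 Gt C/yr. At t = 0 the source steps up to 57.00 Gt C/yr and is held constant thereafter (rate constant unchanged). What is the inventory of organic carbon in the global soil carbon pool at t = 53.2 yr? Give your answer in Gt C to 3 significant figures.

τ = M₀/F₀ = 1807/47.18 = 38.30 yr; rate constant k = 1/τ.
New steady state M_∞ = F₁/k = F₁·τ = 57.00 × 38.30 = 2183.1 Gt C.
M(t) = M_∞ + (M₀ − M_∞)·e^(−t/τ); t/τ = 53.2/38.30 = 1.389, so e^(−t/τ) = 0.2493.
M(t) = 2183.1 − 376.1 × 0.2493 = 2089.3 Gt C.

2090 Gt C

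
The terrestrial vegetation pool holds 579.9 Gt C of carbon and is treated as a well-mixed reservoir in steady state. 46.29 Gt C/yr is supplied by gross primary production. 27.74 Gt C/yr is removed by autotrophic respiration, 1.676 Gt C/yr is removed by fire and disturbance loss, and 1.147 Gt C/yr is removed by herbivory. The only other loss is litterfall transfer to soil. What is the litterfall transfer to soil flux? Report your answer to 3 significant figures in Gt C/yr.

At steady state ΣF_in = ΣF_out.
ΣF_in = 46.290 Gt C/yr.
Litterfall transfer to soil flux = ΣF_in − (27.74 + 1.676 + 1.147) = 46.290 − 30.56 = 15.73 Gt C/yr.

15.7 Gt C/yr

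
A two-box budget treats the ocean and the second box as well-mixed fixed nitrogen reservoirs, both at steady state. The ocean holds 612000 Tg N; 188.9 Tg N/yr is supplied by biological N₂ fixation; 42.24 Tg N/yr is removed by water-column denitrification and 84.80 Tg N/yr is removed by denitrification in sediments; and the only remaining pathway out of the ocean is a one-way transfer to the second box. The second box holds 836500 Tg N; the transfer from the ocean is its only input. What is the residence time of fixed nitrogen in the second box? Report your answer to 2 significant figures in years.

Balance the ocean: ΣF_in = 188.90 Tg N/yr.
Transfer to the second box = ΣF_in − (42.24 + 84.80) = 61.860 Tg N/yr.
At steady state the output of the second box equals its input, 61.860 Tg N/yr.
τ = M / F = 836500 / 61.860 = 13520 yr.

14000 yr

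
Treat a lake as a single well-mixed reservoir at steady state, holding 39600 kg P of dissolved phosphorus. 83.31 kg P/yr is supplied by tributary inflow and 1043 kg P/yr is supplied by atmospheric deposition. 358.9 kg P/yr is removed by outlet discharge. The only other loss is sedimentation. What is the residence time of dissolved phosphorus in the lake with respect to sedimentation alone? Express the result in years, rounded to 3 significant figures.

At steady state ΣF_in = ΣF_out.
ΣF_in = 83.31 + 1043 = 1126.3 kg P/yr.
Sedimentation flux = ΣF_in − (358.9) = 1126.3 − 358.9 = 767.4 kg P/yr.
τ = M / F = 39600 / 767.4 = 51.60 yr.

51.6 yr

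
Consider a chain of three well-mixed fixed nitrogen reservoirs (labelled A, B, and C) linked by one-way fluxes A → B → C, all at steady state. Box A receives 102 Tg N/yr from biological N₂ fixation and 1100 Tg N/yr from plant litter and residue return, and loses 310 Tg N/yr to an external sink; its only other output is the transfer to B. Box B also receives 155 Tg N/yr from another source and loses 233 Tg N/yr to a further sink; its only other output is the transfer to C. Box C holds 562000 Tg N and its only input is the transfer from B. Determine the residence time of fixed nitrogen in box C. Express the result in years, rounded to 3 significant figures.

Box A: F(A→B) = (102 + 1100) − 310 = 892.00 Tg N/yr.
Box B: F(B→C) = (892.00 + 155) − 233 = 814.00 Tg N/yr.
Box C throughput = its input = 814.00 Tg N/yr; τ = 562000 / 814.00 = 690.4 yr.

690 yr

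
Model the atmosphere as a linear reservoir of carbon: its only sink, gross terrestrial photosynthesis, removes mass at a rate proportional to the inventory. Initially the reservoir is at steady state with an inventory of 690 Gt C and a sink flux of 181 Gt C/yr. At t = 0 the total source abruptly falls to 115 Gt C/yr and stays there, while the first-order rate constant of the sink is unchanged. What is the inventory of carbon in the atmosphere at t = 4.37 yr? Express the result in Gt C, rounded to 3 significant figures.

518 Gt C

τ = M₀/F₀ = 690/181 = 3.812 yr; rate constant k = 1/τ.
New steady state M_∞ = F₁/k = F₁·τ = 115 × 3.812 = 438.40 Gt C.
M(t) = M_∞ + (M₀ − M_∞)·e^(−t/τ); t/τ = 4.37/3.812 = 1.146, so e^(−t/τ) = 0.3178.
M(t) = 438.40 + 251.6 × 0.3178 = 518.36 Gt C.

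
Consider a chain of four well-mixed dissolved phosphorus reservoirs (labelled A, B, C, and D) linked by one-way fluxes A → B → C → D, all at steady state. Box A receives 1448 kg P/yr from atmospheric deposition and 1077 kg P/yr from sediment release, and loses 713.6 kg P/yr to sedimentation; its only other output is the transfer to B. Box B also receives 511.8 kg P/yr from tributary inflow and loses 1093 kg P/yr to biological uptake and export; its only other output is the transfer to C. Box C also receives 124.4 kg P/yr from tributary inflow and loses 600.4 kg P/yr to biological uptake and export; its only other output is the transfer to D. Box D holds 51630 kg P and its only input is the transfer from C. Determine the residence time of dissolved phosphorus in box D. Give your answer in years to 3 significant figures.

Box A: F(A→B) = (1448 + 1077) − 713.6 = 1811.4 kg P/yr.
Box B: F(B→C) = (1811.4 + 511.8) − 1093 = 1230.2 kg P/yr.
Box C: F(C→D) = (1230.2 + 124.4) − 600.4 = 754.20 kg P/yr.
Box D throughput = its input = 754.20 kg P/yr; τ = 51630 / 754.20 = 68.46 yr.

68.5 yr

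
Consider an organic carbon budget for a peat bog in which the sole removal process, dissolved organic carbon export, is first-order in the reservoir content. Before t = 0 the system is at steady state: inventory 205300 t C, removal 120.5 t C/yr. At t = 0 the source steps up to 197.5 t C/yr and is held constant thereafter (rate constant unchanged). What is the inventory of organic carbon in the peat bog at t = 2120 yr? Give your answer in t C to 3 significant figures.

299000 t C

τ = M₀/F₀ = 205300/120.5 = 1704 yr; rate constant k = 1/τ.
New steady state M_∞ = F₁/k = F₁·τ = 197.5 × 1704 = 336490 t C.
M(t) = M_∞ + (M₀ − M_∞)·e^(−t/τ); t/τ = 2120/1704 = 1.244, so e^(−t/τ) = 0.2881.
M(t) = 336490 − 131200 × 0.2881 = 298690 t C.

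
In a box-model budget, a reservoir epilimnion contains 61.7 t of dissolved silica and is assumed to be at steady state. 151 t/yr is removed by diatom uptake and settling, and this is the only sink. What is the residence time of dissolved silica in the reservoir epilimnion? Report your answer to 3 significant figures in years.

0.409 yr

τ = M / F = 61.7 / 151 = 0.4086 yr.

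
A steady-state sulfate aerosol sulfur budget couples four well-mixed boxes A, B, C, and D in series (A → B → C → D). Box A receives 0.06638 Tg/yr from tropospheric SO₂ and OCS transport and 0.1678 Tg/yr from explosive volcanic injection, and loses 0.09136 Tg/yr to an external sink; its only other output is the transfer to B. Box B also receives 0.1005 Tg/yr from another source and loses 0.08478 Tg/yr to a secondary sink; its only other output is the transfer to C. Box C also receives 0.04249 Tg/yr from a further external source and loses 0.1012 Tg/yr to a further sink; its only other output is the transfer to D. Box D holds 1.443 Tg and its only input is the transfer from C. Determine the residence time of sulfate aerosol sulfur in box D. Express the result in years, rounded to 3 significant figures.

Box A: F(A→B) = (0.06638 + 0.1678) − 0.09136 = 0.14282 Tg/yr.
Box B: F(B→C) = (0.14282 + 0.1005) − 0.08478 = 0.15854 Tg/yr.
Box C: F(C→D) = (0.15854 + 0.04249) − 0.1012 = 0.099830 Tg/yr.
Box D throughput = its input = 0.099830 Tg/yr; τ = 1.443 / 0.099830 = 14.45 yr.

14.5 yr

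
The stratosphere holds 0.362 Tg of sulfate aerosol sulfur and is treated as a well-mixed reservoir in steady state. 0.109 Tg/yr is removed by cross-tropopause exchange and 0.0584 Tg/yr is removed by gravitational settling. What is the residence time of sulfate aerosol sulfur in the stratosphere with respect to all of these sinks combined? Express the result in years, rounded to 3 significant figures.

Total removal flux = 0.109 + 0.0584 = 0.16740 Tg/yr.
τ = M / ΣF_out = 0.362 / 0.16740 = 2.162 yr.

2.16 yr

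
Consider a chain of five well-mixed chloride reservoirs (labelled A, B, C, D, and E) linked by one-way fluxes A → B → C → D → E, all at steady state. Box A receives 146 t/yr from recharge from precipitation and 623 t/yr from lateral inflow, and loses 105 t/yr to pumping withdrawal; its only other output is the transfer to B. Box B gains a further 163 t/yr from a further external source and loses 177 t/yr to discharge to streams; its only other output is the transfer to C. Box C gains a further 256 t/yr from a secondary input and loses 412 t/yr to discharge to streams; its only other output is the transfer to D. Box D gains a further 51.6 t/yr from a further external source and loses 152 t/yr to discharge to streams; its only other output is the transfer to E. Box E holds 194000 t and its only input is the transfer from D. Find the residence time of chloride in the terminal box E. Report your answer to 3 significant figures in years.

493 yr

Box A: F(A→B) = (146 + 623) − 105 = 664.00 t/yr.
Box B: F(B→C) = (664.00 + 163) − 177 = 650.00 t/yr.
Box C: F(C→D) = (650.00 + 256) − 412 = 494.00 t/yr.
Box D: F(D→E) = (494.00 + 51.6) − 152 = 393.60 t/yr.
Box E throughput = its input = 393.60 t/yr; τ = 194000 / 393.60 = 492.9 yr.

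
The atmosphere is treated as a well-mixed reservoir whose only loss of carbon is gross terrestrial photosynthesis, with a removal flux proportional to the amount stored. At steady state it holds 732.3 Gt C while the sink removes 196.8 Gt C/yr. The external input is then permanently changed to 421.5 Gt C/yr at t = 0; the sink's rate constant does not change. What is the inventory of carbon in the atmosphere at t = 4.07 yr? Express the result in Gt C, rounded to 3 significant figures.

1290 Gt C

τ = M₀/F₀ = 732.3/196.8 = 3.721 yr; rate constant k = 1/τ.
New steady state M_∞ = F₁/k = F₁·τ = 421.5 × 3.721 = 1568.4 Gt C.
M(t) = M_∞ + (M₀ − M_∞)·e^(−t/τ); t/τ = 4.07/3.721 = 1.094, so e^(−t/τ) = 0.3349.
M(t) = 1568.4 − 836.1 × 0.3349 = 1288.4 Gt C.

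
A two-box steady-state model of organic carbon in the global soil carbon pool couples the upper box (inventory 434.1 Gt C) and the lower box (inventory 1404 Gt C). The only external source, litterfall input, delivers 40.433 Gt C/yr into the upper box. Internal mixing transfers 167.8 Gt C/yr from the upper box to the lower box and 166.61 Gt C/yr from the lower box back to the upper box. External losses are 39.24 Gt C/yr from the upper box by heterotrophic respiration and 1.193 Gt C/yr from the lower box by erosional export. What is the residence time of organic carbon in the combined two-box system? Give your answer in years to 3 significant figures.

For the system as a whole, the A↔B exchange is internal and contributes nothing to the throughput; only the external sinks remove mass.
M_total = 434.1 + 1404 = 1838.1 Gt C.
ΣF_external_out = 39.24 + 1.193 = 40.433 Gt C/yr.
τ = M_total / ΣF_ext = 1838.1 / 40.433 = 45.46 yr.

45.5 yr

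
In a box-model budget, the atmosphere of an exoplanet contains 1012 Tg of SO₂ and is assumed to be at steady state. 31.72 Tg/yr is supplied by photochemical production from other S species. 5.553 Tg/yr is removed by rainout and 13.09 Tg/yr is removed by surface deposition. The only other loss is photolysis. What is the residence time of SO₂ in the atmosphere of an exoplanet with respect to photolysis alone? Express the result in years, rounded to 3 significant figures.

77.4 yr

At steady state ΣF_in = ΣF_out.
ΣF_in = 31.720 Tg/yr.
Photolysis flux = ΣF_in − (5.553 + 13.09) = 31.720 − 18.64 = 13.08 Tg/yr.
τ = M / F = 1012 / 13.08 = 77.39 yr.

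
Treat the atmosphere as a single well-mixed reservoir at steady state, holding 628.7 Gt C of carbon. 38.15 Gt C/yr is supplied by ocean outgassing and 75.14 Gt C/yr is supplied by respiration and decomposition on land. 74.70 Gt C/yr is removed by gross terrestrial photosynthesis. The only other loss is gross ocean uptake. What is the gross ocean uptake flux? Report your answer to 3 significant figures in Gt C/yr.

38.6 Gt C/yr

At steady state ΣF_in = ΣF_out.
ΣF_in = 38.15 + 75.14 = 113.29 Gt C/yr.
Gross ocean uptake flux = ΣF_in − (74.70) = 113.29 − 74.70 = 38.59 Gt C/yr.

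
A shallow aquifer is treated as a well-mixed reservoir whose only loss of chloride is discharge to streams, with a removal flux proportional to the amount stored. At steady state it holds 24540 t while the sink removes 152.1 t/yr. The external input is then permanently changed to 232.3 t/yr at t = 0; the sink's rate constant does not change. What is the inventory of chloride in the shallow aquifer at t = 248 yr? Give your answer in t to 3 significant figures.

34700 t

τ = M₀/F₀ = 24540/152.1 = 161.3 yr; rate constant k = 1/τ.
New steady state M_∞ = F₁/k = F₁·τ = 232.3 × 161.3 = 37480 t.
M(t) = M_∞ + (M₀ − M_∞)·e^(−t/τ); t/τ = 248/161.3 = 1.537, so e^(−t/τ) = 0.2150.
M(t) = 37480 − 12940 × 0.2150 = 34698 t.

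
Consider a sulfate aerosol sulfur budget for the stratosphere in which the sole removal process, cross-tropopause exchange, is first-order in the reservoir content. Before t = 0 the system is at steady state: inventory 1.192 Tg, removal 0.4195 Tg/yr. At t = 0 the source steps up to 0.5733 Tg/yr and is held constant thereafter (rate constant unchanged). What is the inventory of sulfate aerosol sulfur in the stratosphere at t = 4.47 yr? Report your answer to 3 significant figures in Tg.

1.54 Tg

τ = M₀/F₀ = 1.192/0.4195 = 2.841 yr; rate constant k = 1/τ.
New steady state M_∞ = F₁/k = F₁·τ = 0.5733 × 2.841 = 1.6290 Tg.
M(t) = M_∞ + (M₀ − M_∞)·e^(−t/τ); t/τ = 4.47/2.841 = 1.573, so e^(−t/τ) = 0.2074.
M(t) = 1.6290 − 0.4370 × 0.2074 = 1.5384 Tg.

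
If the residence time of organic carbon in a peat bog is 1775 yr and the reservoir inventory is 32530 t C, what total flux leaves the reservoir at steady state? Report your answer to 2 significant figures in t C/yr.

F = M / τ = 32530 / 1775 = 18.33 t C/yr.

18 t C/yr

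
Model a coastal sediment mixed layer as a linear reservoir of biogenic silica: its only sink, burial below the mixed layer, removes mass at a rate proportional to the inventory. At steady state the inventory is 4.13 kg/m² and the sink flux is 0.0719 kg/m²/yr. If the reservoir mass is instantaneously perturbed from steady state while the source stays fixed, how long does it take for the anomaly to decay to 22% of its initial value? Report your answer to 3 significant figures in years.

For a linear reservoir the anomaly decays as exp(−t/τ) with τ = M/F = 4.13/0.0719 = 57.44 yr.
exp(−t/τ) = 0.22 ⇒ t = −τ ln(0.22) = 57.44 × 1.514 = 86.97 yr.

87.0 yr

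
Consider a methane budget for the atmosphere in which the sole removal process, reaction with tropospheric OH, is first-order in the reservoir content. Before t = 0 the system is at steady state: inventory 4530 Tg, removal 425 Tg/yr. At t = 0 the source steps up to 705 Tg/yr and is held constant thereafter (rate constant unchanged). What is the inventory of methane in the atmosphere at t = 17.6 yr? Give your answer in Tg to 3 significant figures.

6940 Tg

The sink rate constant is k = F₀/M₀ = 425/4530 = 0.09382 yr⁻¹.
Solving dM/dt = F₁ − kM with M(0) = M₀ gives M(t) = F₁/k + (M₀ − F₁/k)·e^(−kt).
F₁/k = 705/0.09382 = 7514.5 Tg; kt = 0.09382 × 17.6 = 1.651, e^(−kt) = 0.1918.
M(17.6) = 7514.5 + (4530 − 7514.5) × 0.1918 = 7514.5 − 572.5 = 6942.0 Tg.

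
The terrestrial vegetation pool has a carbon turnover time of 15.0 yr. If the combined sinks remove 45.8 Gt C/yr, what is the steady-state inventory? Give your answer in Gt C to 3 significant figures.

687 Gt C

τ = M/F ⇒ M = τ × F = 15.0 × 45.8 = 687.0 Gt C.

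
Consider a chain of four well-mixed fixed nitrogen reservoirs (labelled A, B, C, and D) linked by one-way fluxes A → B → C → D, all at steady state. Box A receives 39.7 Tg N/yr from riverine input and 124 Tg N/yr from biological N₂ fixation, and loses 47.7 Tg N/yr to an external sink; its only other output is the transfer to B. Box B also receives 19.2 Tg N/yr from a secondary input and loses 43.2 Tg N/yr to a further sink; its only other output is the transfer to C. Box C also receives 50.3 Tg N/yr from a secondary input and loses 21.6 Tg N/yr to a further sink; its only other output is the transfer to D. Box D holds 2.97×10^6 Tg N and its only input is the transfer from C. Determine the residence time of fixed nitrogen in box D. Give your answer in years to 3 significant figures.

24600 yr

Box A: F(A→B) = (39.7 + 124) − 47.7 = 116.00 Tg N/yr.
Box B: F(B→C) = (116.00 + 19.2) − 43.2 = 92.000 Tg N/yr.
Box C: F(C→D) = (92.000 + 50.3) − 21.6 = 120.70 Tg N/yr.
Box D throughput = its input = 120.70 Tg N/yr; τ = 2.97×10^6 / 120.70 = 24610 yr.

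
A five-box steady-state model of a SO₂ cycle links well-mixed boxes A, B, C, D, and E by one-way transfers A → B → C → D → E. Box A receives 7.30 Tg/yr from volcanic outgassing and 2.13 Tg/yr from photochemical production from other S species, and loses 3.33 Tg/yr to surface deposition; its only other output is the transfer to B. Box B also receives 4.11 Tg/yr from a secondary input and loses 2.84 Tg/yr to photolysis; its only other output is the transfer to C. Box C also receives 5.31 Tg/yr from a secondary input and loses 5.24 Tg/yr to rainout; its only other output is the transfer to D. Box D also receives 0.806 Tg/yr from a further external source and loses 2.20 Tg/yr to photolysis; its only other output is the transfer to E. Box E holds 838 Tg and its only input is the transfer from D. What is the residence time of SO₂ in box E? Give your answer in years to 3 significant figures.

Box A: F(A→B) = (7.30 + 2.13) − 3.33 = 6.1000 Tg/yr.
Box B: F(B→C) = (6.1000 + 4.11) − 2.84 = 7.3700 Tg/yr.
Box C: F(C→D) = (7.3700 + 5.31) − 5.24 = 7.4400 Tg/yr.
Box D: F(D→E) = (7.4400 + 0.806) − 2.20 = 6.0460 Tg/yr.
Box E throughput = its input = 6.0460 Tg/yr; τ = 838 / 6.0460 = 138.6 yr.

139 yr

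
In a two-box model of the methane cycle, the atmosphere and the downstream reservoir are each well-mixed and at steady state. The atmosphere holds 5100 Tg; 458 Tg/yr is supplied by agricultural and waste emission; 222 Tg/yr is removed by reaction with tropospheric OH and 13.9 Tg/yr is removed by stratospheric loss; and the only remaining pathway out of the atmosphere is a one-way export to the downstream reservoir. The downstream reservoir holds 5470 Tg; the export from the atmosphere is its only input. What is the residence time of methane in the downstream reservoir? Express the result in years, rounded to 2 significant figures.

25 yr

Balance the atmosphere: ΣF_in = 458.00 Tg/yr.
Export to the downstream reservoir = ΣF_in − (222 + 13.9) = 222.10 Tg/yr.
At steady state the output of the downstream reservoir equals its input, 222.10 Tg/yr.
τ = M / F = 5470 / 222.10 = 24.63 yr.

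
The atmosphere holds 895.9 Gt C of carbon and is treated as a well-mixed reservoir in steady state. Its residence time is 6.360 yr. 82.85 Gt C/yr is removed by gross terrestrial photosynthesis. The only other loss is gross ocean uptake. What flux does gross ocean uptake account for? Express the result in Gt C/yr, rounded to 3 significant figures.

58.0 Gt C/yr

Total removal F = M/τ = 895.9 / 6.360 = 140.9 Gt C/yr.
Gross ocean uptake = F − (82.85) = 140.9 − 82.85 = 58.01 Gt C/yr.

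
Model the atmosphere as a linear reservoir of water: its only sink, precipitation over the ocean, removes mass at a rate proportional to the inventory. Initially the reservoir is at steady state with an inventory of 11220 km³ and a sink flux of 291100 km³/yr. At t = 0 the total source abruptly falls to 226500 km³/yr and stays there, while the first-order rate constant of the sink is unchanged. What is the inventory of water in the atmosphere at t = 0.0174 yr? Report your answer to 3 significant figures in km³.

10300 km³

τ = M₀/F₀ = 11220/291100 = 0.03854 yr; rate constant k = 1/τ.
New steady state M_∞ = F₁/k = F₁·τ = 226500 × 0.03854 = 8730.1 km³.
M(t) = M_∞ + (M₀ − M_∞)·e^(−t/τ); t/τ = 0.0174/0.03854 = 0.4514, so e^(−t/τ) = 0.6367.
M(t) = 8730.1 + 2490 × 0.6367 = 10315 km³.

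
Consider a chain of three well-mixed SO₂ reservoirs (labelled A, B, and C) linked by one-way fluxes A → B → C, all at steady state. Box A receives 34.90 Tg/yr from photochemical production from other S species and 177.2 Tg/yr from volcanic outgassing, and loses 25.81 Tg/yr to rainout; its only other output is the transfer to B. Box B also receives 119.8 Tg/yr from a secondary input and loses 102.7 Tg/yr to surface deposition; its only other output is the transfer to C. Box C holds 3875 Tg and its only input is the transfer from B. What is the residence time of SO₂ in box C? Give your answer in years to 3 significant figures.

19.1 yr

Box A: F(A→B) = (34.90 + 177.2) − 25.81 = 186.29 Tg/yr.
Box B: F(B→C) = (186.29 + 119.8) − 102.7 = 203.39 Tg/yr.
Box C throughput = its input = 203.39 Tg/yr; τ = 3875 / 203.39 = 19.05 yr.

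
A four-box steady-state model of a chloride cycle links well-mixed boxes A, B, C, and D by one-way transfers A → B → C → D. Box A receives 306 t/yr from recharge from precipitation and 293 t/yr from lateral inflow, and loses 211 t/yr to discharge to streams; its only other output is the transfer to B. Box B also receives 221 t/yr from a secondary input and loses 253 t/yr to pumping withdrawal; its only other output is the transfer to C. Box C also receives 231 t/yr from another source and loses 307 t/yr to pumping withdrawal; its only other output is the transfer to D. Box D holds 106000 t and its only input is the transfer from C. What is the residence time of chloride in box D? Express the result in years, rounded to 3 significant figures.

Box A: F(A→B) = (306 + 293) − 211 = 388.00 t/yr.
Box B: F(B→C) = (388.00 + 221) − 253 = 356.00 t/yr.
Box C: F(C→D) = (356.00 + 231) − 307 = 280.00 t/yr.
Box D throughput = its input = 280.00 t/yr; τ = 106000 / 280.00 = 378.6 yr.

379 yr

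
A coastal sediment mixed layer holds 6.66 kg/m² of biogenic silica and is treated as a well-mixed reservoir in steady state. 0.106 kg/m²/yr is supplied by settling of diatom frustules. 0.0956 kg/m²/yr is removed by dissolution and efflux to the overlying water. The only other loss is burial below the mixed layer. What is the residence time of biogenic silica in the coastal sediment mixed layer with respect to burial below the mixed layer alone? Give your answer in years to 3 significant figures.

At steady state ΣF_in = ΣF_out.
ΣF_in = 0.10600 kg/m²/yr.
Burial below the mixed layer flux = ΣF_in − (0.0956) = 0.10600 − 0.09560 = 0.01040 kg/m²/yr.
τ = M / F = 6.66 / 0.01040 = 640.4 yr.

640 yr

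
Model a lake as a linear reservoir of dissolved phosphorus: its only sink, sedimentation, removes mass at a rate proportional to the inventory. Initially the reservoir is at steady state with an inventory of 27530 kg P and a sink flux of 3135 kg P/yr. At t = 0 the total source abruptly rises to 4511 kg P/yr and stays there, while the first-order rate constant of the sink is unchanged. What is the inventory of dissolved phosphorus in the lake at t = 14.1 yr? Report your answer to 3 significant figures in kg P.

37200 kg P

The sink rate constant is k = F₀/M₀ = 3135/27530 = 0.1139 yr⁻¹.
Solving dM/dt = F₁ − kM with M(0) = M₀ gives M(t) = F₁/k + (M₀ − F₁/k)·e^(−kt).
F₁/k = 4511/0.1139 = 39613 kg P; kt = 0.1139 × 14.1 = 1.606, e^(−kt) = 0.2008.
M(14.1) = 39613 + (27530 − 39613) × 0.2008 = 39613 − 2426 = 37187 kg P.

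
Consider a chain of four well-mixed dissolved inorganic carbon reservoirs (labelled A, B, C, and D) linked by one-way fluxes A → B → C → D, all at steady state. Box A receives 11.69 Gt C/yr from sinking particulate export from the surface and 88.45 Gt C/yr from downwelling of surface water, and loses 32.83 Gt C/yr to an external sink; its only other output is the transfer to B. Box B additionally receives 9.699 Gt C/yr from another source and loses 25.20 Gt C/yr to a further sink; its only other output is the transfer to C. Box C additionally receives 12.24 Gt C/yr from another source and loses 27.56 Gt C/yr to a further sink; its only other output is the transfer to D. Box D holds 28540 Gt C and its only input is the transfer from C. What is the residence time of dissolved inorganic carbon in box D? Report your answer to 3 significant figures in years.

782 yr

Box A: F(A→B) = (11.69 + 88.45) − 32.83 = 67.310 Gt C/yr.
Box B: F(B→C) = (67.310 + 9.699) − 25.20 = 51.809 Gt C/yr.
Box C: F(C→D) = (51.809 + 12.24) − 27.56 = 36.489 Gt C/yr.
Box D throughput = its input = 36.489 Gt C/yr; τ = 28540 / 36.489 = 782.2 yr.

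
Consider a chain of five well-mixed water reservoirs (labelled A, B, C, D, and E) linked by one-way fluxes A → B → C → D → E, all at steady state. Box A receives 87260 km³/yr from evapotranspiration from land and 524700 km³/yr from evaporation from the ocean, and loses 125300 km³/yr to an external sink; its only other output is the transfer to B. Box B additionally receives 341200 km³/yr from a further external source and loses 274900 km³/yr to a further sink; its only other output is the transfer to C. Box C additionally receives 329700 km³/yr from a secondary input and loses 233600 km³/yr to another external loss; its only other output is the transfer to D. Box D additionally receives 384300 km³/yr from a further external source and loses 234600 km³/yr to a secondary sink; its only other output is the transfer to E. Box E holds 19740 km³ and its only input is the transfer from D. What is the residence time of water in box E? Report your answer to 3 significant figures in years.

Box A: F(A→B) = (87260 + 524700) − 125300 = 486660 km³/yr.
Box B: F(B→C) = (486660 + 341200) − 274900 = 552960 km³/yr.
Box C: F(C→D) = (552960 + 329700) − 233600 = 649060 km³/yr.
Box D: F(D→E) = (649060 + 384300) − 234600 = 798760 km³/yr.
Box E throughput = its input = 798760 km³/yr; τ = 19740 / 798760 = 0.02471 yr.

0.0247 yr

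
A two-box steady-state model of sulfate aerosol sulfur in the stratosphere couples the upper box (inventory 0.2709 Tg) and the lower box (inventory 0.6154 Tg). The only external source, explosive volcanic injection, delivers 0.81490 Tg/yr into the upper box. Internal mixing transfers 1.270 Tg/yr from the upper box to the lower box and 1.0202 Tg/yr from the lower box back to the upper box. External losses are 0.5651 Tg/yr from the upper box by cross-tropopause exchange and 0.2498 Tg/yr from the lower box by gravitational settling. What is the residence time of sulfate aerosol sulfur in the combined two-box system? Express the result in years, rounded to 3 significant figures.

1.09 yr

Residence time in the combined system uses the total inventory and the total *external* removal — internal exchanges between the two boxes cancel.
M_total = 0.2709 + 0.6154 = 0.88630 Tg.
ΣF_external_out = 0.5651 + 0.2498 = 0.81490 Tg/yr.
τ = M_total / ΣF_ext = 0.88630 / 0.81490 = 1.088 yr.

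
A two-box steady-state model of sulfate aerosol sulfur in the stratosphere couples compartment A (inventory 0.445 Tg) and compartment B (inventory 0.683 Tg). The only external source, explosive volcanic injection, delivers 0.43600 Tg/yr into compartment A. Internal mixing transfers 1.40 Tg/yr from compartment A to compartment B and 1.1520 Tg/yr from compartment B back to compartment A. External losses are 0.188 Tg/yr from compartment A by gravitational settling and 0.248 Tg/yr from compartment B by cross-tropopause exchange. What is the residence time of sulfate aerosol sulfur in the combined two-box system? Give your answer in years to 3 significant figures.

2.59 yr

Residence time in the combined system uses the total inventory and the total *external* removal — internal exchanges between the two boxes cancel.
M_total = 0.445 + 0.683 = 1.1280 Tg.
ΣF_external_out = 0.188 + 0.248 = 0.43600 Tg/yr.
τ = M_total / ΣF_ext = 1.1280 / 0.43600 = 2.587 yr.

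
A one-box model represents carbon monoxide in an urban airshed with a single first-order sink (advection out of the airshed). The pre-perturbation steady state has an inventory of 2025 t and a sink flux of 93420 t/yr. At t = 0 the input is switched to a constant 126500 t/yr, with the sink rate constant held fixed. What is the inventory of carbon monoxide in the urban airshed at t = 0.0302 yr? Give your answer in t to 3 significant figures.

2560 t

The sink rate constant is k = F₀/M₀ = 93420/2025 = 46.13 yr⁻¹.
Solving dM/dt = F₁ − kM with M(0) = M₀ gives M(t) = F₁/k + (M₀ − F₁/k)·e^(−kt).
F₁/k = 126500/46.13 = 2742.1 t; kt = 46.13 × 0.0302 = 1.393, e^(−kt) = 0.2483.
M(0.0302) = 2742.1 + (2025 − 2742.1) × 0.2483 = 2742.1 − 178.0 = 2564.0 t.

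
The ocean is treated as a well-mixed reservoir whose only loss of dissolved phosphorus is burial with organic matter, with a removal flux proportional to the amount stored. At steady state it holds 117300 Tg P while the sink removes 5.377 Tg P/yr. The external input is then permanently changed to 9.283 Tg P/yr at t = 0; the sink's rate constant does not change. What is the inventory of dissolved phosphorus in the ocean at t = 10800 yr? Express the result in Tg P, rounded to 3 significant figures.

151000 Tg P

Residence time τ = M₀/F₀ = 21820 yr. The eventual steady state is M_∞ = M₀·(F₁/F₀) = 117300 × 9.283/5.377 = 202510 Tg P.
The anomaly ΔM(t) = M(t) − M_∞ decays as ΔM₀·e^(−t/τ) with ΔM₀ = 117300 − 202510 = −85210 Tg P.
At t = 10800 yr, e^(−t/τ) = e^(−0.4951) = 0.6095, so ΔM = −51940 Tg P and M = 202510 − 51940 = 150570 Tg P.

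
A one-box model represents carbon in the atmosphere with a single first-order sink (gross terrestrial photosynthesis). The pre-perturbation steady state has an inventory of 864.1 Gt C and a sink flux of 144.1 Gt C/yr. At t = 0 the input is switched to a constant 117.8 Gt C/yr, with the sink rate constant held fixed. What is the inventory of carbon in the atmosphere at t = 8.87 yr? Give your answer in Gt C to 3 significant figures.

742 Gt C

τ = M₀/F₀ = 864.1/144.1 = 5.997 yr; rate constant k = 1/τ.
New steady state M_∞ = F₁/k = F₁·τ = 117.8 × 5.997 = 706.39 Gt C.
M(t) = M_∞ + (M₀ − M_∞)·e^(−t/τ); t/τ = 8.87/5.997 = 1.479, so e^(−t/τ) = 0.2278.
M(t) = 706.39 + 157.7 × 0.2278 = 742.32 Gt C.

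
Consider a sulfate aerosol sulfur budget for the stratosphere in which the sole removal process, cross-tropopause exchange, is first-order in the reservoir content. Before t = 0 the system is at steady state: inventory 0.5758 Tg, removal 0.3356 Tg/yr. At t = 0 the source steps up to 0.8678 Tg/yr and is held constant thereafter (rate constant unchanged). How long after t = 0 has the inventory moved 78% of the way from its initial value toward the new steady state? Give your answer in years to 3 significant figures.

τ = M₀/F₀ = 0.5758/0.3356 = 1.716 yr.
The remaining gap fraction is e^(−t/τ); 78% covered ⇒ e^(−t/τ) = 0.220.
t = −τ ln(0.220) = 1.716 × 1.514 = 2.598 yr.

2.60 yr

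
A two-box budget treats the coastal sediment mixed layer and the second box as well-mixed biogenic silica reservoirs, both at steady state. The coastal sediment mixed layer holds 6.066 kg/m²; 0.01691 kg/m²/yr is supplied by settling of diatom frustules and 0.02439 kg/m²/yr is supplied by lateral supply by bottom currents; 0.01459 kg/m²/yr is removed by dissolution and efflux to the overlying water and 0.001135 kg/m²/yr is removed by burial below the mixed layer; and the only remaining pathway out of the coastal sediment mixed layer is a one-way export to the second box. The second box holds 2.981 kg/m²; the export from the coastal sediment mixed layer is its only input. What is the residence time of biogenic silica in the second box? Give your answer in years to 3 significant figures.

117 yr

Balance the coastal sediment mixed layer: ΣF_in = 0.01691 + 0.02439 = 0.041300 kg/m²/yr.
Export to the second box = ΣF_in − (0.01459 + 0.001135) = 0.025575 kg/m²/yr.
At steady state the output of the second box equals its input, 0.025575 kg/m²/yr.
τ = M / F = 2.981 / 0.025575 = 116.6 yr.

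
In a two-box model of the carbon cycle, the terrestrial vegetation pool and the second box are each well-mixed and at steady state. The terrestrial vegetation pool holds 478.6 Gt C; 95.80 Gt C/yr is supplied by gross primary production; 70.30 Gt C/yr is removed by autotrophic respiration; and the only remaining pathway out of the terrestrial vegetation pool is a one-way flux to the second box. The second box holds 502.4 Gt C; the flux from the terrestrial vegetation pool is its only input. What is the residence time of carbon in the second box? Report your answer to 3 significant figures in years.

19.7 yr

Balance the terrestrial vegetation pool: ΣF_in = 95.800 Gt C/yr.
Flux to the second box = ΣF_in − (70.30) = 25.500 Gt C/yr.
At steady state the output of the second box equals its input, 25.500 Gt C/yr.
τ = M / F = 502.4 / 25.500 = 19.70 yr.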